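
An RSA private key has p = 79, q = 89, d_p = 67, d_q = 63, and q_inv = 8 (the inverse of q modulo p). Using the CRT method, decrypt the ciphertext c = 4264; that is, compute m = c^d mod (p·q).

619

m₁ = c^(d_p) mod p: c ≡ 77 (mod 79), and 77^67 mod 79 = 66.
m₂ = c^(d_q) mod q: c ≡ 81 (mod 89), and 81^63 mod 89 = 85.
h = q_inv·(m₁ − m₂) mod p = 8·(66 − 85) mod 79 = 6.
m = m₂ + h·q = 85 + 6·89 = 619.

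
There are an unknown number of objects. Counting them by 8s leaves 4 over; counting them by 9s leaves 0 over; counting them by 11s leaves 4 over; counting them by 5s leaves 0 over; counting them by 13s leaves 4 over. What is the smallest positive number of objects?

16020

The moduli are pairwise coprime; M = 8·9·11·5·13 = 51480.
M/8 = 6435; 6435 ≡ 3 (mod 8); 3·3 ≡ 1, so inverse 3.
M/9 = 5720; 5720 ≡ 5 (mod 9); 5·2 ≡ 1, so inverse 2.
M/11 = 4680; 4680 ≡ 5 (mod 11); 5·9 ≡ 1, so inverse 9.
M/5 = 10296; 10296 ≡ 1 (mod 5), inverse 1.
M/13 = 3960; 3960 ≡ 8 (mod 13); 8·5 ≡ 1, so inverse 5.
N ≡ 4·6435·3 + 0·5720·2 + 4·4680·9 + 0·10296·1 + 4·3960·5 = 324900.
324900 mod 51480 = 16020.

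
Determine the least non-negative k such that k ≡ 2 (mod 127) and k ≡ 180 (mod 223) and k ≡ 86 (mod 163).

834646

From k ≡ 2 (mod 127) write k = 2 + 127t. Substituting into k ≡ 180 (mod 223) gives 127t ≡ 178 (mod 223), and since 127⁻¹ ≡ 72 (mod 223), t ≡ 105. Hence k ≡ 2 + 127·105 = 13337 (mod 28321).
From k ≡ 13337 (mod 28321) write k = 13337 + 28321t. Substituting into k ≡ 86 (mod 163) gives 28321t ≡ 115 (mod 163), and since 122⁻¹ ≡ 159 (mod 163), t ≡ 29. Hence k ≡ 13337 + 28321·29 = 834646 (mod 4616323).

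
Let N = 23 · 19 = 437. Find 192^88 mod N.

24

Mod 23: 192 ≡ 8; since 22 | 88, by Fermat 8^88 ≡ 1 (mod 23).
Mod 19: 192 ≡ 2; by Fermat, exponent reduces to 88 mod 18 = 16; 2^16 ≡ 5 (mod 19).
Combine by CRT: x ≡ 1 (mod 23), x ≡ 5 (mod 19) ⇒ x ≡ 24 (mod 437).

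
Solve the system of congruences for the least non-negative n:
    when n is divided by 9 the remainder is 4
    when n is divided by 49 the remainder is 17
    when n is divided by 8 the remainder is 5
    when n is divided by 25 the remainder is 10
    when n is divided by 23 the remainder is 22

Combine the congruences pairwise.
From n ≡ 4 (mod 9) write n = 4 + 9t. Substituting into n ≡ 17 (mod 49) gives 9t ≡ 13 (mod 49), and since 9⁻¹ ≡ 11 (mod 49), t ≡ 45. Hence n ≡ 4 + 9·45 = 409 (mod 441).
From n ≡ 409 (mod 441) write n = 409 + 441t. Substituting into n ≡ 5 (mod 8) gives 441t ≡ 4 (mod 8), and since 1⁻¹ ≡ 1 (mod 8), t ≡ 4. Hence n ≡ 409 + 441·4 = 2173 (mod 3528).
From n ≡ 2173 (mod 3528) write n = 2173 + 3528t. Substituting into n ≡ 10 (mod 25) gives 3528t ≡ 12 (mod 25), and since 3⁻¹ ≡ 17 (mod 25), t ≡ 4. Hence n ≡ 2173 + 3528·4 = 16285 (mod 88200).
From n ≡ 16285 (mod 88200) write n = 16285 + 88200t. Substituting into n ≡ 22 (mod 23) gives 88200t ≡ 21 (mod 23), and since 18⁻¹ ≡ 9 (mod 23), t ≡ 5. Hence n ≡ 16285 + 88200·5 = 457285 (mod 2028600).

457285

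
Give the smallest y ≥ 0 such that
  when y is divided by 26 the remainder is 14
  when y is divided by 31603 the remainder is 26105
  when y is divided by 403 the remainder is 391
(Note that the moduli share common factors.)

1321828

Combine the congruences pairwise.
gcd(26, 31603) = 13 and 13 | (26105 − 14), so the pair is consistent; merging gives y ≡ 57708 (mod 63206), where 63206 = lcm(26, 31603).
gcd(63206, 403) = 13 and 13 | (391 − 57708), so the pair is consistent; merging gives y ≡ 1321828 (mod 1959386), where 1959386 = lcm(63206, 403).
The solution is unique modulo lcm(26, 31603, 403) = 1959386.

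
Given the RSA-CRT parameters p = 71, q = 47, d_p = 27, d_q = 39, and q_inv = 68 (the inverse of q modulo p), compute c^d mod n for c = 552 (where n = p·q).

m₁ = c^(d_p) mod p: c ≡ 55 (mod 71), and 55^27 mod 71 = 63.
m₂ = c^(d_q) mod q: c ≡ 35 (mod 47), and 35^39 mod 47 = 19.
h = q_inv·(m₁ − m₂) mod p = 68·(63 − 19) mod 71 = 10.
m = m₂ + h·q = 19 + 10·47 = 489.

489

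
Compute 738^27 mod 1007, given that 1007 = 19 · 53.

685

Mod 19: 738 ≡ 16; by Fermat, exponent reduces to 27 mod 18 = 9; 16^9 ≡ 1 (mod 19).
Mod 53: 738 ≡ 49; 49^27 ≡ 49 (mod 53).
Combine by CRT: x ≡ 1 (mod 19), x ≡ 49 (mod 53) ⇒ x ≡ 685 (mod 1007).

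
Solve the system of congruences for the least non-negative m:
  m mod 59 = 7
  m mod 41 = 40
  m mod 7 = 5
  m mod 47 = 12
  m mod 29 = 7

7360729

The moduli are pairwise coprime; N = 59·41·7·47·29 = 23079679.
N/59 = 391181; 391181 ≡ 11 (mod 59); 11·43 ≡ 1, so inverse 43.
N/41 = 562919; 562919 ≡ 30 (mod 41); 30·26 ≡ 1, so inverse 26.
N/7 = 3297097; 3297097 ≡ 6 (mod 7); 6·6 ≡ 1, so inverse 6.
N/47 = 491057; 491057 ≡ 1 (mod 47), inverse 1.
N/29 = 795851; 795851 ≡ 4 (mod 29); 4·22 ≡ 1, so inverse 22.
m ≡ 7·391181·43 + 40·562919·26 + 5·3297097·6 + 12·491057·1 + 7·795851·22 = 930547889.
930547889 mod 23079679 = 7360729.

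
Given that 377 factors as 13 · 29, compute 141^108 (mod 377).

313

Mod 13: 141 ≡ 11; since 12 | 108, by Fermat 11^108 ≡ 1 (mod 13).
Mod 29: 141 ≡ 25; by Fermat, exponent reduces to 108 mod 28 = 24; 25^24 ≡ 23 (mod 29).
Combine by CRT: x ≡ 1 (mod 13), x ≡ 23 (mod 29) ⇒ x ≡ 313 (mod 377).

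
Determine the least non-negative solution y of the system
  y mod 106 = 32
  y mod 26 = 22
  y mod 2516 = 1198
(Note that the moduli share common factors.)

134546

gcd(106, 26) = 2 and 2 | (22 − 32), so the pair is consistent; merging gives y ≡ 880 (mod 1378), where 1378 = lcm(106, 26).
gcd(1378, 2516) = 2 and 2 | (1198 − 880), so the pair is consistent; merging gives y ≡ 134546 (mod 1733524), where 1733524 = lcm(1378, 2516).
The solution is unique modulo lcm(106, 26, 2516) = 1733524.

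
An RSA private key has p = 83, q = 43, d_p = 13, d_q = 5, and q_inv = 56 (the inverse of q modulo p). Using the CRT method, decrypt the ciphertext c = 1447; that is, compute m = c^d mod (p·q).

m₁ = c^(d_p) mod p: c ≡ 36 (mod 83), and 36^13 mod 83 = 29.
m₂ = c^(d_q) mod q: c ≡ 28 (mod 43), and 28^5 mod 43 = 5.
h = q_inv·(m₁ − m₂) mod p = 56·(29 − 5) mod 83 = 16.
m = m₂ + h·q = 5 + 16·43 = 693.

693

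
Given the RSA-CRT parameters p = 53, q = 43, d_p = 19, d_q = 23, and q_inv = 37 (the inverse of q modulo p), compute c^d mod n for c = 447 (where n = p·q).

719

m₁ = c^(d_p) mod p: c ≡ 23 (mod 53), and 23^19 mod 53 = 30.
m₂ = c^(d_q) mod q: c ≡ 17 (mod 43), and 17^23 mod 43 = 31.
h = q_inv·(m₁ − m₂) mod p = 37·(30 − 31) mod 53 = 16.
m = m₂ + h·q = 31 + 16·43 = 719.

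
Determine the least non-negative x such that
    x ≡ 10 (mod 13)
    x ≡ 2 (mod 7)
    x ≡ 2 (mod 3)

The moduli are pairwise coprime; N = 13·7·3 = 273.
N/13 = 21; 21 ≡ 8 (mod 13); 8·5 ≡ 1, so inverse 5.
N/7 = 39; 39 ≡ 4 (mod 7); 4·2 ≡ 1, so inverse 2.
N/3 = 91; 91 ≡ 1 (mod 3), inverse 1.
x ≡ 10·21·5 + 2·39·2 + 2·91·1 = 1388.
1388 mod 273 = 23.

23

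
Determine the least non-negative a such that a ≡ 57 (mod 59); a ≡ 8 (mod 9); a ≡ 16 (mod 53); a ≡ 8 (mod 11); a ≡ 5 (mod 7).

594305

The moduli are pairwise coprime; N = 59·9·53·11·7 = 2167011.
N/59 = 36729; 36729 ≡ 31 (mod 59); 31·40 ≡ 1, so inverse 40.
N/9 = 240779; 240779 ≡ 2 (mod 9); 2·5 ≡ 1, so inverse 5.
N/53 = 40887; 40887 ≡ 24 (mod 53); 24·42 ≡ 1, so inverse 42.
N/11 = 197001; 197001 ≡ 2 (mod 11); 2·6 ≡ 1, so inverse 6.
N/7 = 309573; 309573 ≡ 5 (mod 7); 5·3 ≡ 1, so inverse 3.
a ≡ 57·36729·40 + 8·240779·5 + 16·40887·42 + 8·197001·6 + 5·309573·3 = 134948987.
134948987 mod 2167011 = 594305.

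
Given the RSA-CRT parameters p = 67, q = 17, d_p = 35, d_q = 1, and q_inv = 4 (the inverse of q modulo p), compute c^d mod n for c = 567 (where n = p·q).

m₁ = c^(d_p) mod p: c ≡ 31 (mod 67), and 31^35 mod 67 = 44.
m₂ = c^(d_q) mod q: c ≡ 6 (mod 17), and 6^1 mod 17 = 6.
h = q_inv·(m₁ − m₂) mod p = 4·(44 − 6) mod 67 = 18.
m = m₂ + h·q = 6 + 18·17 = 312.

312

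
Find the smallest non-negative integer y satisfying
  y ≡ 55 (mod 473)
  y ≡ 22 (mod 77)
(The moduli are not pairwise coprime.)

gcd(473, 77) = 11 and 11 | (22 − 55), so the pair is consistent; merging gives y ≡ 1947 (mod 3311), where 3311 = lcm(473, 77).
The solution is unique modulo lcm(473, 77) = 3311.

1947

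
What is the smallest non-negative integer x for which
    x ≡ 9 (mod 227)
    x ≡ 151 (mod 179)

From x ≡ 9 (mod 227) write x = 9 + 227t. Substituting into x ≡ 151 (mod 179) gives 227t ≡ 142 (mod 179), and since 48⁻¹ ≡ 138 (mod 179), t ≡ 85. Hence x ≡ 9 + 227·85 = 19304 (mod 40633).

19304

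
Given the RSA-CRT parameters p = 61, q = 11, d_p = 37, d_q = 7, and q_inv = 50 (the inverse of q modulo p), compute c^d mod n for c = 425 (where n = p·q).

m₁ = c^(d_p) mod p: c ≡ 59 (mod 61), and 59^37 mod 61 = 6.
m₂ = c^(d_q) mod q: c ≡ 7 (mod 11), and 7^7 mod 11 = 6.
h = q_inv·(m₁ − m₂) mod p = 50·(6 − 6) mod 61 = 0.
m = m₂ + h·q = 6 + 0·11 = 6.

6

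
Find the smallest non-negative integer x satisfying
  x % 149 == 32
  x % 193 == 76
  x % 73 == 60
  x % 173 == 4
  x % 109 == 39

From x ≡ 32 (mod 149) write x = 32 + 149t. Substituting into x ≡ 76 (mod 193) gives 149t ≡ 44 (mod 193), and since 149⁻¹ ≡ 57 (mod 193), t ≡ 192. Hence x ≡ 32 + 149·192 = 28640 (mod 28757).
From x ≡ 28640 (mod 28757) write x = 28640 + 28757t. Substituting into x ≡ 60 (mod 73) gives 28757t ≡ 36 (mod 73), and since 68⁻¹ ≡ 29 (mod 73), t ≡ 22. Hence x ≡ 28640 + 28757·22 = 661294 (mod 2099261).
From x ≡ 661294 (mod 2099261) write x = 661294 + 2099261t. Substituting into x ≡ 4 (mod 173) gives 2099261t ≡ 89 (mod 173), and since 79⁻¹ ≡ 46 (mod 173), t ≡ 115. Hence x ≡ 661294 + 2099261·115 = 242076309 (mod 363172153).
From x ≡ 242076309 (mod 363172153) write x = 242076309 + 363172153t. Substituting into x ≡ 39 (mod 109) gives 363172153t ≡ 86 (mod 109), and since 67⁻¹ ≡ 96 (mod 109), t ≡ 81. Hence x ≡ 242076309 + 363172153·81 = 29659020702 (mod 39585764677).

29659020702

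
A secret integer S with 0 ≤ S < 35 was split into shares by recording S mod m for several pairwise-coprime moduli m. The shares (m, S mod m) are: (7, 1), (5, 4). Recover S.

Combine the congruences pairwise.
From S ≡ 1 (mod 7) write S = 1 + 7t. Substituting into S ≡ 4 (mod 5) gives 7t ≡ 3 (mod 5), and since 2⁻¹ ≡ 3 (mod 5), t ≡ 4. Hence S ≡ 1 + 7·4 = 29 (mod 35).

29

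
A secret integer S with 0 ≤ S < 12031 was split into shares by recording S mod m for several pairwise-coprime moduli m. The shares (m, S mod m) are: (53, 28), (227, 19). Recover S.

Combine the congruences pairwise.
From S ≡ 28 (mod 53) write S = 28 + 53t. Substituting into S ≡ 19 (mod 227) gives 53t ≡ 218 (mod 227), and since 53⁻¹ ≡ 30 (mod 227), t ≡ 184. Hence S ≡ 28 + 53·184 = 9780 (mod 12031).

9780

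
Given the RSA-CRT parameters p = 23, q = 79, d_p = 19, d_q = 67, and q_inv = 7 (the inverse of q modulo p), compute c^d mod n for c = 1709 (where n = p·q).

m₁ = c^(d_p) mod p: c ≡ 7 (mod 23), and 7^19 mod 23 = 11.
m₂ = c^(d_q) mod q: c ≡ 50 (mod 79), and 50^67 mod 79 = 40.
h = q_inv·(m₁ − m₂) mod p = 7·(11 − 40) mod 23 = 4.
m = m₂ + h·q = 40 + 4·79 = 356.

356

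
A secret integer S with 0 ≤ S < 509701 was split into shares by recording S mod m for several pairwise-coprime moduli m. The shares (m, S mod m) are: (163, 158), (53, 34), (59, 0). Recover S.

From S ≡ 158 (mod 163) write S = 158 + 163t. Substituting into S ≡ 34 (mod 53) gives 163t ≡ 35 (mod 53), and since 4⁻¹ ≡ 40 (mod 53), t ≡ 22. Hence S ≡ 158 + 163·22 = 3744 (mod 8639).
From S ≡ 3744 (mod 8639) write S = 3744 + 8639t. Substituting into S ≡ 0 (mod 59) gives 8639t ≡ 32 (mod 59), and since 25⁻¹ ≡ 26 (mod 59), t ≡ 6. Hence S ≡ 3744 + 8639·6 = 55578 (mod 509701).

55578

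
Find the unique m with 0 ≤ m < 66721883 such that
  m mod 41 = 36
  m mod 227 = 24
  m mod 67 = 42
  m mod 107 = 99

3622263

The moduli are pairwise coprime; N = 41·227·67·107 = 66721883.
N/41 = 1627363; 1627363 ≡ 32 (mod 41); 32·9 ≡ 1, so inverse 9.
N/227 = 293929; 293929 ≡ 191 (mod 227); 191·145 ≡ 1, so inverse 145.
N/67 = 995849; 995849 ≡ 28 (mod 67); 28·12 ≡ 1, so inverse 12.
N/107 = 623569; 623569 ≡ 80 (mod 107); 80·103 ≡ 1, so inverse 103.
m ≡ 36·1627363·9 + 24·293929·145 + 42·995849·12 + 99·623569·103 = 8410579521.
8410579521 mod 66721883 = 3622263.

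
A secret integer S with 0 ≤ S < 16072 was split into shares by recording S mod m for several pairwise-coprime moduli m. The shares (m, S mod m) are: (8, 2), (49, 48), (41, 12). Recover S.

4850

The moduli are pairwise coprime; N = 8·49·41 = 16072.
N/8 = 2009; 2009 ≡ 1 (mod 8), inverse 1.
N/49 = 328; 328 ≡ 34 (mod 49); 34·13 ≡ 1, so inverse 13.
N/41 = 392; 392 ≡ 23 (mod 41); 23·25 ≡ 1, so inverse 25.
S ≡ 2·2009·1 + 48·328·13 + 12·392·25 = 326290.
326290 mod 16072 = 4850.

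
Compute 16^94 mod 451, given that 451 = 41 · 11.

Mod 41: 16 ≡ 16; by Fermat, exponent reduces to 94 mod 40 = 14; 16^14 ≡ 18 (mod 41).
Mod 11: 16 ≡ 5; by Fermat, exponent reduces to 94 mod 10 = 4; 5^4 ≡ 9 (mod 11).
Combine by CRT: x ≡ 18 (mod 41), x ≡ 9 (mod 11) ⇒ x ≡ 141 (mod 451).

141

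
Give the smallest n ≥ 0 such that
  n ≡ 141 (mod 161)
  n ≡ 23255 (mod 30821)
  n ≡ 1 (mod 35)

54076

Combine the congruences pairwise.
gcd(161, 30821) = 7 and 7 | (23255 − 141), so the pair is consistent; merging gives n ≡ 54076 (mod 708883), where 708883 = lcm(161, 30821).
gcd(708883, 35) = 7 and 7 | (1 − 54076), so the pair is consistent; merging gives n ≡ 54076 (mod 3544415), where 3544415 = lcm(708883, 35).
The solution is unique modulo lcm(161, 30821, 35) = 3544415.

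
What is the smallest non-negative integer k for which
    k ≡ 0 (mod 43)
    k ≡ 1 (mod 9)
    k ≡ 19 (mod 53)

2881

From k ≡ 0 (mod 43) write k = 0 + 43t. Substituting into k ≡ 1 (mod 9) gives 43t ≡ 1 (mod 9), and since 7⁻¹ ≡ 4 (mod 9), t ≡ 4. Hence k ≡ 0 + 43·4 = 172 (mod 387).
From k ≡ 172 (mod 387) write k = 172 + 387t. Substituting into k ≡ 19 (mod 53) gives 387t ≡ 6 (mod 53), and since 16⁻¹ ≡ 10 (mod 53), t ≡ 7. Hence k ≡ 172 + 387·7 = 2881 (mod 20511).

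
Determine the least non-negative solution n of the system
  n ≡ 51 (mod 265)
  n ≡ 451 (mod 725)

26551

gcd(265, 725) = 5 and 5 | (451 − 51), so the pair is consistent; merging gives n ≡ 26551 (mod 38425), where 38425 = lcm(265, 725).
The solution is unique modulo lcm(265, 725) = 38425.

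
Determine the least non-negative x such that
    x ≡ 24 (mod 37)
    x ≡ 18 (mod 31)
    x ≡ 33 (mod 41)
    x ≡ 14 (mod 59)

2533710

The moduli are pairwise coprime; N = 37·31·41·59 = 2774593.
N/37 = 74989; 74989 ≡ 27 (mod 37); 27·11 ≡ 1, so inverse 11.
N/31 = 89503; 89503 ≡ 6 (mod 31); 6·26 ≡ 1, so inverse 26.
N/41 = 67673; 67673 ≡ 23 (mod 41); 23·25 ≡ 1, so inverse 25.
N/59 = 47027; 47027 ≡ 4 (mod 59); 4·15 ≡ 1, so inverse 15.
x ≡ 24·74989·11 + 18·89503·26 + 33·67673·25 + 14·47027·15 = 127390395.
127390395 mod 2774593 = 2533710.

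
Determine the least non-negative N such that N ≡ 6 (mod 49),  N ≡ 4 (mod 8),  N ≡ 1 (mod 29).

The moduli are pairwise coprime; M = 49·8·29 = 11368.
M/49 = 232; 232 ≡ 36 (mod 49); 36·15 ≡ 1, so inverse 15.
M/8 = 1421; 1421 ≡ 5 (mod 8); 5·5 ≡ 1, so inverse 5.
M/29 = 392; 392 ≡ 15 (mod 29); 15·2 ≡ 1, so inverse 2.
N ≡ 6·232·15 + 4·1421·5 + 1·392·2 = 50084.
50084 mod 11368 = 4612.

4612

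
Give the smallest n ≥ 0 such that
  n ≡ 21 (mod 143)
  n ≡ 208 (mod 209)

1880

gcd(143, 209) = 11 and 11 | (208 − 21), so the pair is consistent; merging gives n ≡ 1880 (mod 2717), where 2717 = lcm(143, 209).
The solution is unique modulo lcm(143, 209) = 2717.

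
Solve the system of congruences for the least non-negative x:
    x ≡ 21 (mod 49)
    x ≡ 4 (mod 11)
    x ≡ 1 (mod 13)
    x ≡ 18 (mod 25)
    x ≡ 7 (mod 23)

From x ≡ 21 (mod 49) write x = 21 + 49t. Substituting into x ≡ 4 (mod 11) gives 49t ≡ 5 (mod 11), and since 5⁻¹ ≡ 9 (mod 11), t ≡ 1. Hence x ≡ 21 + 49·1 = 70 (mod 539).
From x ≡ 70 (mod 539) write x = 70 + 539t. Substituting into x ≡ 1 (mod 13) gives 539t ≡ 9 (mod 13), and since 6⁻¹ ≡ 11 (mod 13), t ≡ 8. Hence x ≡ 70 + 539·8 = 4382 (mod 7007).
From x ≡ 4382 (mod 7007) write x = 4382 + 7007t. Substituting into x ≡ 18 (mod 25) gives 7007t ≡ 11 (mod 25), and since 7⁻¹ ≡ 18 (mod 25), t ≡ 23. Hence x ≡ 4382 + 7007·23 = 165543 (mod 175175).
From x ≡ 165543 (mod 175175) write x = 165543 + 175175t. Substituting into x ≡ 7 (mod 23) gives 175175t ≡ 18 (mod 23), and since 7⁻¹ ≡ 10 (mod 23), t ≡ 19. Hence x ≡ 165543 + 175175·19 = 3493868 (mod 4029025).

3493868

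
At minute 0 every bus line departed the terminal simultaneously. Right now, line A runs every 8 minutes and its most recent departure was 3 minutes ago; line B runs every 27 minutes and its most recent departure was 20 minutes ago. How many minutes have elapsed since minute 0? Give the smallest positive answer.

155

Combine the congruences pairwise.
From t ≡ 3 (mod 8) write t = 3 + 8s. Substituting into t ≡ 20 (mod 27) gives 8s ≡ 17 (mod 27), and since 8⁻¹ ≡ 17 (mod 27), s ≡ 19. Hence t ≡ 3 + 8·19 = 155 (mod 216).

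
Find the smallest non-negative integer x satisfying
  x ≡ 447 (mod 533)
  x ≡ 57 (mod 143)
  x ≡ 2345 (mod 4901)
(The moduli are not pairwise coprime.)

164078

gcd(533, 143) = 13 and 13 | (57 − 447), so the pair is consistent; merging gives x ≡ 5777 (mod 5863), where 5863 = lcm(533, 143).
gcd(5863, 4901) = 13 and 13 | (2345 − 5777), so the pair is consistent; merging gives x ≡ 164078 (mod 2210351), where 2210351 = lcm(5863, 4901).
The solution is unique modulo lcm(533, 143, 4901) = 2210351.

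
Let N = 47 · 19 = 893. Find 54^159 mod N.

729

Mod 47: 54 ≡ 7; by Fermat, exponent reduces to 159 mod 46 = 21; 7^21 ≡ 24 (mod 47).
Mod 19: 54 ≡ 16; by Fermat, exponent reduces to 159 mod 18 = 15; 16^15 ≡ 7 (mod 19).
Combine by CRT: x ≡ 24 (mod 47), x ≡ 7 (mod 19) ⇒ x ≡ 729 (mod 893).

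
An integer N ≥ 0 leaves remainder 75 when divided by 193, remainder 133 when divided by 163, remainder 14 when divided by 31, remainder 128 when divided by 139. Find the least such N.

3035193

Combine the congruences pairwise.
From N ≡ 75 (mod 193) write N = 75 + 193t. Substituting into N ≡ 133 (mod 163) gives 193t ≡ 58 (mod 163), and since 30⁻¹ ≡ 125 (mod 163), t ≡ 78. Hence N ≡ 75 + 193·78 = 15129 (mod 31459).
From N ≡ 15129 (mod 31459) write N = 15129 + 31459t. Substituting into N ≡ 14 (mod 31) gives 31459t ≡ 13 (mod 31), and since 25⁻¹ ≡ 5 (mod 31), t ≡ 3. Hence N ≡ 15129 + 31459·3 = 109506 (mod 975229).
From N ≡ 109506 (mod 975229) write N = 109506 + 975229t. Substituting into N ≡ 128 (mod 139) gives 975229t ≡ 15 (mod 139), and since 5⁻¹ ≡ 28 (mod 139), t ≡ 3. Hence N ≡ 109506 + 975229·3 = 3035193 (mod 135556831).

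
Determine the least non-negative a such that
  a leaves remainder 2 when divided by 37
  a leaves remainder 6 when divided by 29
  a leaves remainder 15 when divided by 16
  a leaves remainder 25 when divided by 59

397567

The moduli are pairwise coprime; N = 37·29·16·59 = 1012912.
N/37 = 27376; 27376 ≡ 33 (mod 37); 33·9 ≡ 1, so inverse 9.
N/29 = 34928; 34928 ≡ 12 (mod 29); 12·17 ≡ 1, so inverse 17.
N/16 = 63307; 63307 ≡ 11 (mod 16); 11·3 ≡ 1, so inverse 3.
N/59 = 17168; 17168 ≡ 58 (mod 59); 58·58 ≡ 1, so inverse 58.
a ≡ 2·27376·9 + 6·34928·17 + 15·63307·3 + 25·17168·58 = 31797839.
31797839 mod 1012912 = 397567.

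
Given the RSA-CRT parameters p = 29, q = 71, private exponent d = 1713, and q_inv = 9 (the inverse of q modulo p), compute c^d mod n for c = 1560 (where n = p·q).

692

d_p = d mod (p−1) = 1713 mod 28 = 5; d_q = d mod (q−1) = 33.
m₁ = c^(d_p) mod p: c ≡ 23 (mod 29), and 23^5 mod 29 = 25.
m₂ = c^(d_q) mod q: c ≡ 69 (mod 71), and 69^33 mod 71 = 53.
h = q_inv·(m₁ − m₂) mod p = 9·(25 − 53) mod 29 = 9.
m = m₂ + h·q = 53 + 9·71 = 692.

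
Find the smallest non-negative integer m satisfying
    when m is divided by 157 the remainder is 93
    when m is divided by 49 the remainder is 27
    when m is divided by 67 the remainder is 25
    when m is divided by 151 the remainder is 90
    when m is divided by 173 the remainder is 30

3094842183

From m ≡ 93 (mod 157) write m = 93 + 157t. Substituting into m ≡ 27 (mod 49) gives 157t ≡ 32 (mod 49), and since 10⁻¹ ≡ 5 (mod 49), t ≡ 13. Hence m ≡ 93 + 157·13 = 2134 (mod 7693).
From m ≡ 2134 (mod 7693) write m = 2134 + 7693t. Substituting into m ≡ 25 (mod 67) gives 7693t ≡ 35 (mod 67), and since 55⁻¹ ≡ 39 (mod 67), t ≡ 25. Hence m ≡ 2134 + 7693·25 = 194459 (mod 515431).
From m ≡ 194459 (mod 515431) write m = 194459 + 515431t. Substituting into m ≡ 90 (mod 151) gives 515431t ≡ 119 (mod 151), and since 68⁻¹ ≡ 20 (mod 151), t ≡ 115. Hence m ≡ 194459 + 515431·115 = 59469024 (mod 77830081).
From m ≡ 59469024 (mod 77830081) write m = 59469024 + 77830081t. Substituting into m ≡ 30 (mod 173) gives 77830081t ≡ 102 (mod 173), and since 149⁻¹ ≡ 36 (mod 173), t ≡ 39. Hence m ≡ 59469024 + 77830081·39 = 3094842183 (mod 13464604013).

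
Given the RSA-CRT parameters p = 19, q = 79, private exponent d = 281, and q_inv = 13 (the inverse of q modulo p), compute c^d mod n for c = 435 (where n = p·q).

d_p = d mod (p−1) = 281 mod 18 = 11; d_q = d mod (q−1) = 47.
m₁ = c^(d_p) mod p: c ≡ 17 (mod 19), and 17^11 mod 19 = 4.
m₂ = c^(d_q) mod q: c ≡ 40 (mod 79), and 40^47 mod 79 = 25.
h = q_inv·(m₁ − m₂) mod p = 13·(4 − 25) mod 19 = 12.
m = m₂ + h·q = 25 + 12·79 = 973.

973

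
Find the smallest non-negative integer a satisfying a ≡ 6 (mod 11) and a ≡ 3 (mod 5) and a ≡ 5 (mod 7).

138

The moduli are pairwise coprime; N = 11·5·7 = 385.
N/11 = 35; 35 ≡ 2 (mod 11); 2·6 ≡ 1, so inverse 6.
N/5 = 77; 77 ≡ 2 (mod 5); 2·3 ≡ 1, so inverse 3.
N/7 = 55; 55 ≡ 6 (mod 7); 6·6 ≡ 1, so inverse 6.
a ≡ 6·35·6 + 3·77·3 + 5·55·6 = 3603.
3603 mod 385 = 138.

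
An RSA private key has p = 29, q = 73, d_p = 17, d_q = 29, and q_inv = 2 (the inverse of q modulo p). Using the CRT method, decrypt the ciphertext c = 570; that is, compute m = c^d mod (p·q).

1319

m₁ = c^(d_p) mod p: c ≡ 19 (mod 29), and 19^17 mod 29 = 14.
m₂ = c^(d_q) mod q: c ≡ 59 (mod 73), and 59^29 mod 73 = 5.
h = q_inv·(m₁ − m₂) mod p = 2·(14 − 5) mod 29 = 18.
m = m₂ + h·q = 5 + 18·73 = 1319.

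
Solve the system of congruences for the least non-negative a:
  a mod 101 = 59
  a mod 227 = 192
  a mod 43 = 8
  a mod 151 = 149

From a ≡ 59 (mod 101) write a = 59 + 101t. Substituting into a ≡ 192 (mod 227) gives 101t ≡ 133 (mod 227), and since 101⁻¹ ≡ 9 (mod 227), t ≡ 62. Hence a ≡ 59 + 101·62 = 6321 (mod 22927).
From a ≡ 6321 (mod 22927) write a = 6321 + 22927t. Substituting into a ≡ 8 (mod 43) gives 22927t ≡ 8 (mod 43), and since 8⁻¹ ≡ 27 (mod 43), t ≡ 1. Hence a ≡ 6321 + 22927·1 = 29248 (mod 985861).
From a ≡ 29248 (mod 985861) write a = 29248 + 985861t. Substituting into a ≡ 149 (mod 151) gives 985861t ≡ 44 (mod 151), and since 133⁻¹ ≡ 109 (mod 151), t ≡ 115. Hence a ≡ 29248 + 985861·115 = 113403263 (mod 148865011).

113403263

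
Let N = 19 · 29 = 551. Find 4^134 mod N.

Mod 19: 4 ≡ 4; by Fermat, exponent reduces to 134 mod 18 = 8; 4^8 ≡ 5 (mod 19).
Mod 29: 4 ≡ 4; by Fermat, exponent reduces to 134 mod 28 = 22; 4^22 ≡ 25 (mod 29).
Combine by CRT: x ≡ 5 (mod 19), x ≡ 25 (mod 29) ⇒ x ≡ 518 (mod 551).

518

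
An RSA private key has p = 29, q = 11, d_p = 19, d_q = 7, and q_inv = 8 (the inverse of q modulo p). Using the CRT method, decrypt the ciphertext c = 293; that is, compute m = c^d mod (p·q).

105

m₁ = c^(d_p) mod p: c ≡ 3 (mod 29), and 3^19 mod 29 = 18.
m₂ = c^(d_q) mod q: c ≡ 7 (mod 11), and 7^7 mod 11 = 6.
h = q_inv·(m₁ − m₂) mod p = 8·(18 − 6) mod 29 = 9.
m = m₂ + h·q = 6 + 9·11 = 105.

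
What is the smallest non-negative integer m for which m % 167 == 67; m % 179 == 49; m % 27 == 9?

15264

The moduli are pairwise coprime; N = 167·179·27 = 807111.
N/167 = 4833; 4833 ≡ 157 (mod 167); 157·50 ≡ 1, so inverse 50.
N/179 = 4509; 4509 ≡ 34 (mod 179); 34·79 ≡ 1, so inverse 79.
N/27 = 29893; 29893 ≡ 4 (mod 27); 4·7 ≡ 1, so inverse 7.
m ≡ 67·4833·50 + 49·4509·79 + 9·29893·7 = 35528148.
35528148 mod 807111 = 15264.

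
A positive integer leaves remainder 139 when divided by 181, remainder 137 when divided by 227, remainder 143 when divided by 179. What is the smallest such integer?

4698356

Combine the congruences pairwise.
From x ≡ 139 (mod 181) write x = 139 + 181t. Substituting into x ≡ 137 (mod 227) gives 181t ≡ 225 (mod 227), and since 181⁻¹ ≡ 74 (mod 227), t ≡ 79. Hence x ≡ 139 + 181·79 = 14438 (mod 41087).
From x ≡ 14438 (mod 41087) write x = 14438 + 41087t. Substituting into x ≡ 143 (mod 179) gives 41087t ≡ 25 (mod 179), and since 96⁻¹ ≡ 69 (mod 179), t ≡ 114. Hence x ≡ 14438 + 41087·114 = 4698356 (mod 7354573).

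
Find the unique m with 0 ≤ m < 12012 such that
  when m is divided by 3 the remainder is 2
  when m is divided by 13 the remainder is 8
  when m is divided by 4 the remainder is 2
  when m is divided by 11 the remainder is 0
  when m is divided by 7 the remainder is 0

The moduli are pairwise coprime; N = 3·13·4·11·7 = 12012.
N/3 = 4004; 4004 ≡ 2 (mod 3); 2·2 ≡ 1, so inverse 2.
N/13 = 924; 924 ≡ 1 (mod 13), inverse 1.
N/4 = 3003; 3003 ≡ 3 (mod 4); 3·3 ≡ 1, so inverse 3.
N/11 = 1092; 1092 ≡ 3 (mod 11); 3·4 ≡ 1, so inverse 4.
N/7 = 1716; 1716 ≡ 1 (mod 7), inverse 1.
m ≡ 2·4004·2 + 8·924·1 + 2·3003·3 + 0·1092·4 + 0·1716·1 = 41426.
41426 mod 12012 = 5390.

5390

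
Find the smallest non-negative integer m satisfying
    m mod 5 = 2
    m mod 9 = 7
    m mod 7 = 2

Combine the congruences pairwise.
From m ≡ 2 (mod 5) write m = 2 + 5t. Substituting into m ≡ 7 (mod 9) gives 5t ≡ 5 (mod 9), and since 5⁻¹ ≡ 2 (mod 9), t ≡ 1. Hence m ≡ 2 + 5·1 = 7 (mod 45).
From m ≡ 7 (mod 45) write m = 7 + 45t. Substituting into m ≡ 2 (mod 7) gives 45t ≡ 2 (mod 7), and since 3⁻¹ ≡ 5 (mod 7), t ≡ 3. Hence m ≡ 7 + 45·3 = 142 (mod 315).

142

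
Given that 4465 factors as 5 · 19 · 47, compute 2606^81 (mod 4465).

Mod 5: 2606 ≡ 1; by Fermat, exponent reduces to 81 mod 4 = 1; 1^1 ≡ 1 (mod 5).
Mod 19: 2606 ≡ 3; by Fermat, exponent reduces to 81 mod 18 = 9; 3^9 ≡ 18 (mod 19).
Mod 47: 2606 ≡ 21; by Fermat, exponent reduces to 81 mod 46 = 35; 21^35 ≡ 16 (mod 47).
Combine by CRT: x ≡ 1 (mod 5), x ≡ 18 (mod 19), x ≡ 16 (mod 47) ⇒ x ≡ 721 (mod 4465).

721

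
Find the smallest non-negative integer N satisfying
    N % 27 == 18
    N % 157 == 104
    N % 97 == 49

The moduli are pairwise coprime; M = 27·157·97 = 411183.
M/27 = 15229; 15229 ≡ 1 (mod 27), inverse 1.
M/157 = 2619; 2619 ≡ 107 (mod 157); 107·135 ≡ 1, so inverse 135.
M/97 = 4239; 4239 ≡ 68 (mod 97); 68·10 ≡ 1, so inverse 10.
N ≡ 18·15229·1 + 104·2619·135 + 49·4239·10 = 39121992.
39121992 mod 411183 = 59607.

59607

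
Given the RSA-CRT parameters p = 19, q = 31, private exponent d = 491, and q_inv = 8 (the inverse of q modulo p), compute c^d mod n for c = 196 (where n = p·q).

81

d_p = d mod (p−1) = 491 mod 18 = 5; d_q = d mod (q−1) = 11.
m₁ = c^(d_p) mod p: c ≡ 6 (mod 19), and 6^5 mod 19 = 5.
m₂ = c^(d_q) mod q: c ≡ 10 (mod 31), and 10^11 mod 31 = 19.
h = q_inv·(m₁ − m₂) mod p = 8·(5 − 19) mod 19 = 2.
m = m₂ + h·q = 19 + 2·31 = 81.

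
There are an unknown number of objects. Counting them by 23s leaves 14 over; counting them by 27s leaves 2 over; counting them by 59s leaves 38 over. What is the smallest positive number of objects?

18092

The moduli are pairwise coprime; M = 23·27·59 = 36639.
M/23 = 1593; 1593 ≡ 6 (mod 23); 6·4 ≡ 1, so inverse 4.
M/27 = 1357; 1357 ≡ 7 (mod 27); 7·4 ≡ 1, so inverse 4.
M/59 = 621; 621 ≡ 31 (mod 59); 31·40 ≡ 1, so inverse 40.
N ≡ 14·1593·4 + 2·1357·4 + 38·621·40 = 1043984.
1043984 mod 36639 = 18092.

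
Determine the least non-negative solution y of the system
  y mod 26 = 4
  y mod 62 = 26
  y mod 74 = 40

2630

gcd(26, 62) = 2 and 2 | (26 − 4), so the pair is consistent; merging gives y ≡ 212 (mod 806), where 806 = lcm(26, 62).
gcd(806, 74) = 2 and 2 | (40 − 212), so the pair is consistent; merging gives y ≡ 2630 (mod 29822), where 29822 = lcm(806, 74).
The solution is unique modulo lcm(26, 62, 74) = 29822.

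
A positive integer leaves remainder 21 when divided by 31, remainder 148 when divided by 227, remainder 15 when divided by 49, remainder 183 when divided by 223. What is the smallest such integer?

56431894

From k ≡ 21 (mod 31) write k = 21 + 31t. Substituting into k ≡ 148 (mod 227) gives 31t ≡ 127 (mod 227), and since 31⁻¹ ≡ 22 (mod 227), t ≡ 70. Hence k ≡ 21 + 31·70 = 2191 (mod 7037).
From k ≡ 2191 (mod 7037) write k = 2191 + 7037t. Substituting into k ≡ 15 (mod 49) gives 7037t ≡ 29 (mod 49), and since 30⁻¹ ≡ 18 (mod 49), t ≡ 32. Hence k ≡ 2191 + 7037·32 = 227375 (mod 344813).
From k ≡ 227375 (mod 344813) write k = 227375 + 344813t. Substituting into k ≡ 183 (mod 223) gives 344813t ≡ 45 (mod 223), and since 55⁻¹ ≡ 73 (mod 223), t ≡ 163. Hence k ≡ 227375 + 344813·163 = 56431894 (mod 76893299).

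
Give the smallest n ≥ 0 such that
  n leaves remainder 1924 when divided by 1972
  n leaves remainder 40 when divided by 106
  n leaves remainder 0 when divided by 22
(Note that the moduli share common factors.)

Combine the congruences pairwise.
gcd(1972, 106) = 2 and 2 | (40 − 1924), so the pair is consistent; merging gives n ≡ 15728 (mod 104516), where 104516 = lcm(1972, 106).
gcd(104516, 22) = 2 and 2 | (0 − 15728), so the pair is consistent; merging gives n ≡ 747340 (mod 1149676), where 1149676 = lcm(104516, 22).
The solution is unique modulo lcm(1972, 106, 22) = 1149676.

747340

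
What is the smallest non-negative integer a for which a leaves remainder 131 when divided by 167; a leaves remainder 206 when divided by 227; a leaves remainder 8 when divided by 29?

The moduli are pairwise coprime; N = 167·227·29 = 1099361.
N/167 = 6583; 6583 ≡ 70 (mod 167); 70·136 ≡ 1, so inverse 136.
N/227 = 4843; 4843 ≡ 76 (mod 227); 76·3 ≡ 1, so inverse 3.
N/29 = 37909; 37909 ≡ 6 (mod 29); 6·5 ≡ 1, so inverse 5.
a ≡ 131·6583·136 + 206·4843·3 + 8·37909·5 = 121792062.
121792062 mod 1099361 = 862352.

862352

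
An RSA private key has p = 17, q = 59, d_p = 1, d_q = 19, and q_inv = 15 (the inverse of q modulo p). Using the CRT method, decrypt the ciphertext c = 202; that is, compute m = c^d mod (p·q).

933

m₁ = c^(d_p) mod p: c ≡ 15 (mod 17), and 15^1 mod 17 = 15.
m₂ = c^(d_q) mod q: c ≡ 25 (mod 59), and 25^19 mod 59 = 48.
h = q_inv·(m₁ − m₂) mod p = 15·(15 − 48) mod 17 = 15.
m = m₂ + h·q = 48 + 15·59 = 933.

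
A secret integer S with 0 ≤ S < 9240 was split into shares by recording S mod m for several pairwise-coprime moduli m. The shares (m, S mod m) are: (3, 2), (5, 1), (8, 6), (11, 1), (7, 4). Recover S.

The moduli are pairwise coprime; N = 3·5·8·11·7 = 9240.
N/3 = 3080; 3080 ≡ 2 (mod 3); 2·2 ≡ 1, so inverse 2.
N/5 = 1848; 1848 ≡ 3 (mod 5); 3·2 ≡ 1, so inverse 2.
N/8 = 1155; 1155 ≡ 3 (mod 8); 3·3 ≡ 1, so inverse 3.
N/11 = 840; 840 ≡ 4 (mod 11); 4·3 ≡ 1, so inverse 3.
N/7 = 1320; 1320 ≡ 4 (mod 7); 4·2 ≡ 1, so inverse 2.
S ≡ 2·3080·2 + 1·1848·2 + 6·1155·3 + 1·840·3 + 4·1320·2 = 49886.
49886 mod 9240 = 3686.

3686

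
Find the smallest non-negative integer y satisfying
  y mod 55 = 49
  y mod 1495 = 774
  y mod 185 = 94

Combine the congruences pairwise.
gcd(55, 1495) = 5 and 5 | (774 − 49), so the pair is consistent; merging gives y ≡ 15724 (mod 16445), where 16445 = lcm(55, 1495).
gcd(16445, 185) = 5 and 5 | (94 − 15724), so the pair is consistent; merging gives y ≡ 393959 (mod 608465), where 608465 = lcm(16445, 185).
The solution is unique modulo lcm(55, 1495, 185) = 608465.

393959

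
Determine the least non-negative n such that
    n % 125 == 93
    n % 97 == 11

593

Combine the congruences pairwise.
From n ≡ 93 (mod 125) write n = 93 + 125t. Substituting into n ≡ 11 (mod 97) gives 125t ≡ 15 (mod 97), and since 28⁻¹ ≡ 52 (mod 97), t ≡ 4. Hence n ≡ 93 + 125·4 = 593 (mod 12125).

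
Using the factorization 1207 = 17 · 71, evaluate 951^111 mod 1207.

186

Mod 17: 951 ≡ 16; by Fermat, exponent reduces to 111 mod 16 = 15; 16^15 ≡ 16 (mod 17).
Mod 71: 951 ≡ 28; by Fermat, exponent reduces to 111 mod 70 = 41; 28^41 ≡ 44 (mod 71).
Combine by CRT: x ≡ 16 (mod 17), x ≡ 44 (mod 71) ⇒ x ≡ 186 (mod 1207).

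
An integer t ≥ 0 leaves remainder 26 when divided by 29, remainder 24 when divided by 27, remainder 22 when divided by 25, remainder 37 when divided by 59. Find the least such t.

117447

Combine the congruences pairwise.
From t ≡ 26 (mod 29) write t = 26 + 29s. Substituting into t ≡ 24 (mod 27) gives 29s ≡ 25 (mod 27), and since 2⁻¹ ≡ 14 (mod 27), s ≡ 26. Hence t ≡ 26 + 29·26 = 780 (mod 783).
From t ≡ 780 (mod 783) write t = 780 + 783s. Substituting into t ≡ 22 (mod 25) gives 783s ≡ 17 (mod 25), and since 8⁻¹ ≡ 22 (mod 25), s ≡ 24. Hence t ≡ 780 + 783·24 = 19572 (mod 19575).
From t ≡ 19572 (mod 19575) write t = 19572 + 19575s. Substituting into t ≡ 37 (mod 59) gives 19575s ≡ 53 (mod 59), and since 46⁻¹ ≡ 9 (mod 59), s ≡ 5. Hence t ≡ 19572 + 19575·5 = 117447 (mod 1154925).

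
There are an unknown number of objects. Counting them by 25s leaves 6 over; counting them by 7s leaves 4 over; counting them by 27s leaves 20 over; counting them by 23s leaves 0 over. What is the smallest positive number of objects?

78131

From N ≡ 6 (mod 25) write N = 6 + 25t. Substituting into N ≡ 4 (mod 7) gives 25t ≡ 5 (mod 7), and since 4⁻¹ ≡ 2 (mod 7), t ≡ 3. Hence N ≡ 6 + 25·3 = 81 (mod 175).
From N ≡ 81 (mod 175) write N = 81 + 175t. Substituting into N ≡ 20 (mod 27) gives 175t ≡ 20 (mod 27), and since 13⁻¹ ≡ 25 (mod 27), t ≡ 14. Hence N ≡ 81 + 175·14 = 2531 (mod 4725).
From N ≡ 2531 (mod 4725) write N = 2531 + 4725t. Substituting into N ≡ 0 (mod 23) gives 4725t ≡ 22 (mod 23), and since 10⁻¹ ≡ 7 (mod 23), t ≡ 16. Hence N ≡ 2531 + 4725·16 = 78131 (mod 108675).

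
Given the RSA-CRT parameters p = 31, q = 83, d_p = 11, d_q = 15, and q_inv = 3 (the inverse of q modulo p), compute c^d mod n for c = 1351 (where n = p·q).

m₁ = c^(d_p) mod p: c ≡ 18 (mod 31), and 18^11 mod 31 = 28.
m₂ = c^(d_q) mod q: c ≡ 23 (mod 83), and 23^15 mod 83 = 21.
h = q_inv·(m₁ − m₂) mod p = 3·(28 − 21) mod 31 = 21.
m = m₂ + h·q = 21 + 21·83 = 1764.

1764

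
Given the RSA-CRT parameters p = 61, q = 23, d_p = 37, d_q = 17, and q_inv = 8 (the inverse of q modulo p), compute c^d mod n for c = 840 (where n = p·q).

1389

m₁ = c^(d_p) mod p: c ≡ 47 (mod 61), and 47^37 mod 61 = 47.
m₂ = c^(d_q) mod q: c ≡ 12 (mod 23), and 12^17 mod 23 = 9.
h = q_inv·(m₁ − m₂) mod p = 8·(47 − 9) mod 61 = 60.
m = m₂ + h·q = 9 + 60·23 = 1389.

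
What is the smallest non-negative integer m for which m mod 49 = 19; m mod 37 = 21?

Combine the congruences pairwise.
From m ≡ 19 (mod 49) write m = 19 + 49t. Substituting into m ≡ 21 (mod 37) gives 49t ≡ 2 (mod 37), and since 12⁻¹ ≡ 34 (mod 37), t ≡ 31. Hence m ≡ 19 + 49·31 = 1538 (mod 1813).

1538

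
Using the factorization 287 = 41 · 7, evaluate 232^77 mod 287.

Mod 41: 232 ≡ 27; by Fermat, exponent reduces to 77 mod 40 = 37; 27^37 ≡ 14 (mod 41).
Mod 7: 232 ≡ 1; by Fermat, exponent reduces to 77 mod 6 = 5; 1^5 ≡ 1 (mod 7).
Combine by CRT: x ≡ 14 (mod 41), x ≡ 1 (mod 7) ⇒ x ≡ 260 (mod 287).

260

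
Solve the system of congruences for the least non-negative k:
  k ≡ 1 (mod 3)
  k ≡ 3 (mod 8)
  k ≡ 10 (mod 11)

43

Combine the congruences pairwise.
From k ≡ 1 (mod 3) write k = 1 + 3t. Substituting into k ≡ 3 (mod 8) gives 3t ≡ 2 (mod 8), and since 3⁻¹ ≡ 3 (mod 8), t ≡ 6. Hence k ≡ 1 + 3·6 = 19 (mod 24).
From k ≡ 19 (mod 24) write k = 19 + 24t. Substituting into k ≡ 10 (mod 11) gives 24t ≡ 2 (mod 11), and since 2⁻¹ ≡ 6 (mod 11), t ≡ 1. Hence k ≡ 19 + 24·1 = 43 (mod 264).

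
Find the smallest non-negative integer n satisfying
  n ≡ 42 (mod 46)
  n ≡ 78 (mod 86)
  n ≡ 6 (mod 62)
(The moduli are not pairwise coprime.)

10484

gcd(46, 86) = 2 and 2 | (78 − 42), so the pair is consistent; merging gives n ≡ 594 (mod 1978), where 1978 = lcm(46, 86).
gcd(1978, 62) = 2 and 2 | (6 − 594), so the pair is consistent; merging gives n ≡ 10484 (mod 61318), where 61318 = lcm(1978, 62).
The solution is unique modulo lcm(46, 86, 62) = 61318.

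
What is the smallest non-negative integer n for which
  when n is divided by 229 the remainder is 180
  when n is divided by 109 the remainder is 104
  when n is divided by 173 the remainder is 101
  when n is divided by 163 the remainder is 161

41735659

Combine the congruences pairwise.
From n ≡ 180 (mod 229) write n = 180 + 229t. Substituting into n ≡ 104 (mod 109) gives 229t ≡ 33 (mod 109), and since 11⁻¹ ≡ 10 (mod 109), t ≡ 3. Hence n ≡ 180 + 229·3 = 867 (mod 24961).
From n ≡ 867 (mod 24961) write n = 867 + 24961t. Substituting into n ≡ 101 (mod 173) gives 24961t ≡ 99 (mod 173), and since 49⁻¹ ≡ 113 (mod 173), t ≡ 115. Hence n ≡ 867 + 24961·115 = 2871382 (mod 4318253).
From n ≡ 2871382 (mod 4318253) write n = 2871382 + 4318253t. Substituting into n ≡ 161 (mod 163) gives 4318253t ≡ 24 (mod 163), and since 57⁻¹ ≡ 143 (mod 163), t ≡ 9. Hence n ≡ 2871382 + 4318253·9 = 41735659 (mod 703875239).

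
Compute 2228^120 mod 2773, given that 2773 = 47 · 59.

1600

Mod 47: 2228 ≡ 19; by Fermat, exponent reduces to 120 mod 46 = 28; 19^28 ≡ 2 (mod 47).
Mod 59: 2228 ≡ 45; by Fermat, exponent reduces to 120 mod 58 = 4; 45^4 ≡ 7 (mod 59).
Combine by CRT: x ≡ 2 (mod 47), x ≡ 7 (mod 59) ⇒ x ≡ 1600 (mod 2773).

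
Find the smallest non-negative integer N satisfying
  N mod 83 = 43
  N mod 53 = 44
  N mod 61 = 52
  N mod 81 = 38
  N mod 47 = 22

929215919

The moduli are pairwise coprime; M = 83·53·61·81·47 = 1021566573.
M/83 = 12308031; 12308031 ≡ 44 (mod 83); 44·17 ≡ 1, so inverse 17.
M/53 = 19274841; 19274841 ≡ 13 (mod 53); 13·49 ≡ 1, so inverse 49.
M/61 = 16746993; 16746993 ≡ 53 (mod 61); 53·38 ≡ 1, so inverse 38.
M/81 = 12611933; 12611933 ≡ 71 (mod 81); 71·8 ≡ 1, so inverse 8.
M/47 = 21735459; 21735459 ≡ 27 (mod 47); 27·7 ≡ 1, so inverse 7.
N ≡ 43·12308031·17 + 44·19274841·49 + 52·16746993·38 + 38·12611933·8 + 22·21735459·7 = 90827074343.
90827074343 mod 1021566573 = 929215919.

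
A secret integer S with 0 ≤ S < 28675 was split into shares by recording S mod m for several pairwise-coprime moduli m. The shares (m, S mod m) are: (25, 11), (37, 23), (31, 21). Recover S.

The moduli are pairwise coprime; N = 25·37·31 = 28675.
N/25 = 1147; 1147 ≡ 22 (mod 25); 22·8 ≡ 1, so inverse 8.
N/37 = 775; 775 ≡ 35 (mod 37); 35·18 ≡ 1, so inverse 18.
N/31 = 925; 925 ≡ 26 (mod 31); 26·6 ≡ 1, so inverse 6.
S ≡ 11·1147·8 + 23·775·18 + 21·925·6 = 538336.
538336 mod 28675 = 22186.

22186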